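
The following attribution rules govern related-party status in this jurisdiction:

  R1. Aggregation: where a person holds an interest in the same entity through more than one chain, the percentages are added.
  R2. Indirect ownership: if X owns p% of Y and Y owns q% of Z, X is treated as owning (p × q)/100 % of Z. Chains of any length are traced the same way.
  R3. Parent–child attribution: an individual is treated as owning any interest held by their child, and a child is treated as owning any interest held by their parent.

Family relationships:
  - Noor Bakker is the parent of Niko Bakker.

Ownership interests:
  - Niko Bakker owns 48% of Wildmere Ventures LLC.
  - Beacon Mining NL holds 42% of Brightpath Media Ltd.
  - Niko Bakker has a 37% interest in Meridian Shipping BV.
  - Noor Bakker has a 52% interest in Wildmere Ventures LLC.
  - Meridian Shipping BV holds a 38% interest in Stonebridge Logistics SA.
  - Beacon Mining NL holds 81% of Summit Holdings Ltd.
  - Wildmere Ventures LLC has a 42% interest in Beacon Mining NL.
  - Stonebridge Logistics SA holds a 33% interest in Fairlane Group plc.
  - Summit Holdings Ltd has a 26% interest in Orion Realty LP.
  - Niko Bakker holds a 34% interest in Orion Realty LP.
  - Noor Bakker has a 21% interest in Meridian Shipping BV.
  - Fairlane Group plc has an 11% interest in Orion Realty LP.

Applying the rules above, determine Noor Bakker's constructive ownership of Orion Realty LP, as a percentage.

By parent–child attribution (R3), Noor Bakker is treated as also owning Niko Bakker's interest in Wildmere Ventures LLC, giving 52% + 48% = 100%.
By parent–child attribution (R3), Noor Bakker is treated as also owning Niko Bakker's interest in Meridian Shipping BV, giving 21% + 37% = 58%.
By parent–child attribution (R3), Noor Bakker is treated as owning Niko Bakker's 34% interest in Orion Realty LP.
Chain via Wildmere Ventures LLC → Beacon Mining NL → Summit Holdings Ltd (R2): 100% × 42% × 81% × 26% = 8.8452% of Orion Realty LP.
Chain via Meridian Shipping BV → Stonebridge Logistics SA → Fairlane Group plc (R2): 58% × 38% × 33% × 11% = 0.800052% of Orion Realty LP.
Direct interest in Orion Realty LP: 34%.
Aggregating (R1): 8.8452% + 0.800052% + 34% = 43.645252%.

43.645252%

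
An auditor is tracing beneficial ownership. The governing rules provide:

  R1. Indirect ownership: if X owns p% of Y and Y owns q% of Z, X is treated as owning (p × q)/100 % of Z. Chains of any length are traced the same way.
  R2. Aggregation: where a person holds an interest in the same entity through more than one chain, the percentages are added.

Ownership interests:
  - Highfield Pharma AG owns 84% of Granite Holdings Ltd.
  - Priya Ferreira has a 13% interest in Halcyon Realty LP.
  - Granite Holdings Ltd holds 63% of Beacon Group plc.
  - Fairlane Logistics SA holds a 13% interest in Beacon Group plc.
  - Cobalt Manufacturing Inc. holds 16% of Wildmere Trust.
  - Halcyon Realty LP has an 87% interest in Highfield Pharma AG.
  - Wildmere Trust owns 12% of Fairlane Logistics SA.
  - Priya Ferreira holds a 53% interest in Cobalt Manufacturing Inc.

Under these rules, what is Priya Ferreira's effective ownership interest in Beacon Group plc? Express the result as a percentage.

Chain via Halcyon Realty LP → Highfield Pharma AG → Granite Holdings Ltd (R1): 13% × 87% × 84% × 63% = 5.985252% of Beacon Group plc.
Chain via Cobalt Manufacturing Inc. → Wildmere Trust → Fairlane Logistics SA (R1): 53% × 16% × 12% × 13% = 0.132288% of Beacon Group plc.
Aggregating (R2): 5.985252% + 0.132288% = 6.11754%.

6.11754%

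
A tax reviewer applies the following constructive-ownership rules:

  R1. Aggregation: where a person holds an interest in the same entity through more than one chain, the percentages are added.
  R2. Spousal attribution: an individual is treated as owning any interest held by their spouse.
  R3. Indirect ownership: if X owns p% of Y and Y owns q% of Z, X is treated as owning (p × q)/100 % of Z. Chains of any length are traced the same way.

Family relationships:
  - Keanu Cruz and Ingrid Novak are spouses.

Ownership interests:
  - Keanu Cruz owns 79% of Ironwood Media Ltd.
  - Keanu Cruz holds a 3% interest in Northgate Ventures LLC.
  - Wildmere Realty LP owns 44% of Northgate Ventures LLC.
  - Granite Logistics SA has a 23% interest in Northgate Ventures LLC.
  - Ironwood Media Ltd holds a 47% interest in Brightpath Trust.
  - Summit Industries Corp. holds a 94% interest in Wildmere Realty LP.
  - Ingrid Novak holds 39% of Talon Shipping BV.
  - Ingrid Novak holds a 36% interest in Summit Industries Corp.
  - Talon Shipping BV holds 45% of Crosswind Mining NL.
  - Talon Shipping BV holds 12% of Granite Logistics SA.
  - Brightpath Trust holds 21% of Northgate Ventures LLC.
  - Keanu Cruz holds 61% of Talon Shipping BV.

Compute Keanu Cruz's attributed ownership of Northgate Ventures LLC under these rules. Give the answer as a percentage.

28.4469%

By spousal attribution (R2), Keanu Cruz is treated as also owning Ingrid Novak's interest in Talon Shipping BV, giving 61% + 39% = 100%.
By spousal attribution (R2), Keanu Cruz is treated as owning Ingrid Novak's 36% interest in Summit Industries Corp.
Chain via Talon Shipping BV → Granite Logistics SA (R3): 100% × 12% × 23% = 2.76% of Northgate Ventures LLC.
Chain via Ironwood Media Ltd → Brightpath Trust (R3): 79% × 47% × 21% = 7.7973% of Northgate Ventures LLC.
Direct interest in Northgate Ventures LLC: 3%.
Chain via Summit Industries Corp. → Wildmere Realty LP (R3): 36% × 94% × 44% = 14.8896% of Northgate Ventures LLC.
Aggregating (R1): 2.76% + 7.7973% + 3% + 14.8896% = 28.4469%.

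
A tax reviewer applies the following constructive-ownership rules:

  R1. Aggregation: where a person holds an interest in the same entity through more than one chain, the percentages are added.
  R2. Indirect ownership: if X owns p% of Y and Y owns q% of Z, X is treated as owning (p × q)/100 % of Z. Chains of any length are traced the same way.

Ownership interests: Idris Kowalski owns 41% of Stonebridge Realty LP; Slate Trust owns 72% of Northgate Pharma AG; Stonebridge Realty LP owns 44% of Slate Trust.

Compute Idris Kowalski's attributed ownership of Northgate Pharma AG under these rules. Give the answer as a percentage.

Chain via Stonebridge Realty LP → Slate Trust (R2): 41% × 44% × 72% = 12.9888% of Northgate Pharma AG.

12.9888%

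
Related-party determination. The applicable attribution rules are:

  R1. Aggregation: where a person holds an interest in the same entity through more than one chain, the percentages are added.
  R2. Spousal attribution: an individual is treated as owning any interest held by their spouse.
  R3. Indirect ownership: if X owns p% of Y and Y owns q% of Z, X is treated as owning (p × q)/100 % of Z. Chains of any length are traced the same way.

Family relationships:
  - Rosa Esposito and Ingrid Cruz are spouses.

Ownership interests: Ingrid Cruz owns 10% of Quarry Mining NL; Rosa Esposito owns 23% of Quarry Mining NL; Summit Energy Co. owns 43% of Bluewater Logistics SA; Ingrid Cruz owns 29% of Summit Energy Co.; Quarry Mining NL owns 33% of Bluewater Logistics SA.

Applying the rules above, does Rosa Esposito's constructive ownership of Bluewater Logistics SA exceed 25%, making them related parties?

No

By spousal attribution (R2), Rosa Esposito is treated as also owning Ingrid Cruz's interest in Quarry Mining NL, giving 23% + 10% = 33%.
By spousal attribution (R2), Rosa Esposito is treated as owning Ingrid Cruz's 29% interest in Summit Energy Co.
Chain via Quarry Mining NL (R3): 33% × 33% = 10.89% of Bluewater Logistics SA.
Chain via Summit Energy Co. (R3): 29% × 43% = 12.47% of Bluewater Logistics SA.
Aggregating (R1): 10.89% + 12.47% = 23.36%.
23.36% does not exceed the 25% threshold, so Rosa is not a related party to Bluewater Logistics SA.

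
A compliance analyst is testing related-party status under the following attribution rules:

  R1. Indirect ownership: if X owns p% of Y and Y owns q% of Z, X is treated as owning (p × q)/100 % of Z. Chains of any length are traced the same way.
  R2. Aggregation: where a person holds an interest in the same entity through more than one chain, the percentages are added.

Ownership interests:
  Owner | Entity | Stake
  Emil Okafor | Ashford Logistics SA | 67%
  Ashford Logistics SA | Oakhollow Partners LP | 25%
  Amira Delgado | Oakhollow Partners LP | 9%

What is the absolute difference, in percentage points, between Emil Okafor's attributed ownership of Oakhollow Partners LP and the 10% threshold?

6.75

Chain via Ashford Logistics SA (R1): 67% × 25% = 16.75% of Oakhollow Partners LP.
16.75% exceeds the 10% threshold by 6.75 percentage points.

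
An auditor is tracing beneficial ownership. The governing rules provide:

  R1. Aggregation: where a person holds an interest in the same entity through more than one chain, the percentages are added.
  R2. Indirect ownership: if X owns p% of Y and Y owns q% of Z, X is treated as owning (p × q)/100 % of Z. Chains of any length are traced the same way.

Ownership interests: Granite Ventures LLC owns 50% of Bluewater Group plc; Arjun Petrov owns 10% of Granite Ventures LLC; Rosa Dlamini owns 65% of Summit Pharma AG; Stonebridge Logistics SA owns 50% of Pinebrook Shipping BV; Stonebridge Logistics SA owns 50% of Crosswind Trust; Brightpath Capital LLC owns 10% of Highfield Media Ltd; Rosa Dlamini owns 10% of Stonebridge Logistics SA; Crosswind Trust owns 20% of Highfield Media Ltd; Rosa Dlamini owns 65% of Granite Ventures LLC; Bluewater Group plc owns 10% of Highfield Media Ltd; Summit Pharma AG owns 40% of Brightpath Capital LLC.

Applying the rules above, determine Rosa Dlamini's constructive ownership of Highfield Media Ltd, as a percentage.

6.85%

Chain via Granite Ventures LLC → Bluewater Group plc (R2): 65% × 50% × 10% = 3.25% of Highfield Media Ltd.
Chain via Summit Pharma AG → Brightpath Capital LLC (R2): 65% × 40% × 10% = 2.6% of Highfield Media Ltd.
Chain via Stonebridge Logistics SA → Crosswind Trust (R2): 10% × 50% × 20% = 1% of Highfield Media Ltd.
Aggregating (R1): 3.25% + 2.6% + 1% = 6.85%.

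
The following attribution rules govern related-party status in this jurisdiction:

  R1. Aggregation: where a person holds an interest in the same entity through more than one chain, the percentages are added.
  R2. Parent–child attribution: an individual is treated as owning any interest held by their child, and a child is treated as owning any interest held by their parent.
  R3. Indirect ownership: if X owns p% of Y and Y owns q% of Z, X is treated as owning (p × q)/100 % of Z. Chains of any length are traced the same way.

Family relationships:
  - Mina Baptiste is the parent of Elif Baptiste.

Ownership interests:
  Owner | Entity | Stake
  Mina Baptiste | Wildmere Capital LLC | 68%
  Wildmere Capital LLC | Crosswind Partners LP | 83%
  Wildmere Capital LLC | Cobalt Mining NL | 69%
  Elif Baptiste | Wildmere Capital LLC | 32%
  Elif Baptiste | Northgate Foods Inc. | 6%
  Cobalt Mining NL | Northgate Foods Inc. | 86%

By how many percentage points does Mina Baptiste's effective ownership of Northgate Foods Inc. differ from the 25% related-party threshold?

40.34

By parent–child attribution (R2), Mina Baptiste is treated as also owning Elif Baptiste's interest in Wildmere Capital LLC, giving 68% + 32% = 100%.
By parent–child attribution (R2), Mina Baptiste is treated as owning Elif Baptiste's 6% interest in Northgate Foods Inc.
Chain via Wildmere Capital LLC → Cobalt Mining NL (R3): 100% × 69% × 86% = 59.34% of Northgate Foods Inc.
Direct interest in Northgate Foods Inc: 6%.
Aggregating (R1): 59.34% + 6% = 65.34%.
65.34% exceeds the 25% threshold by 40.34 percentage points.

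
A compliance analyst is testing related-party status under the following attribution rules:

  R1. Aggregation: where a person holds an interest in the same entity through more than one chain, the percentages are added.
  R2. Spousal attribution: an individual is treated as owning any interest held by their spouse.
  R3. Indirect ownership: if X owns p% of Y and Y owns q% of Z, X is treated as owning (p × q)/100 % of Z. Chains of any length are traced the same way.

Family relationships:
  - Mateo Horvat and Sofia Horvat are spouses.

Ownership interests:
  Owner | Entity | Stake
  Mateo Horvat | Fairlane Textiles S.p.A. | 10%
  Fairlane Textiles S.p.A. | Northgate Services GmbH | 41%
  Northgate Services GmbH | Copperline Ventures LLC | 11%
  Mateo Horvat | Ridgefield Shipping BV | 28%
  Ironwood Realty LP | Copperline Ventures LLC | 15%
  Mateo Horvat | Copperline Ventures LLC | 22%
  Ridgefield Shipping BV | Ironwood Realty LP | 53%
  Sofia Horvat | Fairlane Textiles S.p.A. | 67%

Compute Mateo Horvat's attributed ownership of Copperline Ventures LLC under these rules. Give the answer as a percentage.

27.6987%

By spousal attribution (R2), Mateo Horvat is treated as also owning Sofia Horvat's interest in Fairlane Textiles S.p.A, giving 10% + 67% = 77%.
Chain via Ridgefield Shipping BV → Ironwood Realty LP (R3): 28% × 53% × 15% = 2.226% of Copperline Ventures LLC.
Chain via Fairlane Textiles S.p.A. → Northgate Services GmbH (R3): 77% × 41% × 11% = 3.4727% of Copperline Ventures LLC.
Direct interest in Copperline Ventures LLC: 22%.
Aggregating (R1): 2.226% + 3.4727% + 22% = 27.6987%.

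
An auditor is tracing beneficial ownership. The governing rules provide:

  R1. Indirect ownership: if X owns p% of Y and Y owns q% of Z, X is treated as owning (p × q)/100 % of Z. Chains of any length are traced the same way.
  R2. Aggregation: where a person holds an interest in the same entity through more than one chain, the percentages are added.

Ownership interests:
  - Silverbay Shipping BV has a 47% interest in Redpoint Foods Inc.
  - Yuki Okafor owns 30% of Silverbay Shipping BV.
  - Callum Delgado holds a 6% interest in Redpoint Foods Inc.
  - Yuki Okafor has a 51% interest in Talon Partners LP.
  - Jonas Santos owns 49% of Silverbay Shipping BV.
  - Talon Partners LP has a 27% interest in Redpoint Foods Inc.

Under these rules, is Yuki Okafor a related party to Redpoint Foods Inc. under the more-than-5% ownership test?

Yes

Chain via Silverbay Shipping BV (R1): 30% × 47% = 14.1% of Redpoint Foods Inc.
Chain via Talon Partners LP (R1): 51% × 27% = 13.77% of Redpoint Foods Inc.
Aggregating (R2): 14.1% + 13.77% = 27.87%.
27.87% exceeds the 5% threshold, so Yuki is a related party to Redpoint Foods Inc.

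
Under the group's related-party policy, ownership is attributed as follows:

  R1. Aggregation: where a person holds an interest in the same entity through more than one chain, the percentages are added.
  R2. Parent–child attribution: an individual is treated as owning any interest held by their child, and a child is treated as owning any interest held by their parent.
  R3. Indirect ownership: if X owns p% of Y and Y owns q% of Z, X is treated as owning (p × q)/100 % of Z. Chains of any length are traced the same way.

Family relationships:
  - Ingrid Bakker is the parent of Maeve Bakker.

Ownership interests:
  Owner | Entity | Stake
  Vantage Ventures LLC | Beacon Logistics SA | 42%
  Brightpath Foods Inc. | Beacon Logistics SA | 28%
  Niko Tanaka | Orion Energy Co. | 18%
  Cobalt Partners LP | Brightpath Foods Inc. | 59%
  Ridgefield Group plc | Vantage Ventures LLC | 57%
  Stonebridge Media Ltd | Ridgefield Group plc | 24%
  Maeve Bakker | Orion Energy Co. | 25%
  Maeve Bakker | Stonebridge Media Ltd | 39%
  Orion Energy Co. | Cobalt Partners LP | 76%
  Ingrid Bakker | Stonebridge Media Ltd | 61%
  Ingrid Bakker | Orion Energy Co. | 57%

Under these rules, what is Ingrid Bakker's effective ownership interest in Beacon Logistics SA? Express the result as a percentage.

By parent–child attribution (R2), Ingrid Bakker is treated as also owning Maeve Bakker's interest in Stonebridge Media Ltd, giving 61% + 39% = 100%.
By parent–child attribution (R2), Ingrid Bakker is treated as also owning Maeve Bakker's interest in Orion Energy Co, giving 57% + 25% = 82%.
Chain via Stonebridge Media Ltd → Ridgefield Group plc → Vantage Ventures LLC (R3): 100% × 24% × 57% × 42% = 5.7456% of Beacon Logistics SA.
Chain via Orion Energy Co. → Cobalt Partners LP → Brightpath Foods Inc. (R3): 82% × 76% × 59% × 28% = 10.295264% of Beacon Logistics SA.
Aggregating (R1): 5.7456% + 10.295264% = 16.040864%.

16.040864%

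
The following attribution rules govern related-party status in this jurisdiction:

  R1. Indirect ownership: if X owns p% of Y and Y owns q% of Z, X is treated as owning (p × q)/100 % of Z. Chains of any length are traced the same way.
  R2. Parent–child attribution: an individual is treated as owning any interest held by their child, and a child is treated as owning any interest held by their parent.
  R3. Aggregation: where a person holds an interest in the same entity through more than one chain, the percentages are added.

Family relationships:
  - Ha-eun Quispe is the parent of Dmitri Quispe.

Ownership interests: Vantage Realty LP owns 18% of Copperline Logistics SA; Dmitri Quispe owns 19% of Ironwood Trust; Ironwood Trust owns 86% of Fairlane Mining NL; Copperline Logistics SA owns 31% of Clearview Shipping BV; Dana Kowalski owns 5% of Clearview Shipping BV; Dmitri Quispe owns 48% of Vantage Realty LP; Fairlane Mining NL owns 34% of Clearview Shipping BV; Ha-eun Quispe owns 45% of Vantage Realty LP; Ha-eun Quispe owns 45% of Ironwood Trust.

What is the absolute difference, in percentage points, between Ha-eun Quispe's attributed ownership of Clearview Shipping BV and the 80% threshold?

By parent–child attribution (R2), Ha-eun Quispe is treated as also owning Dmitri Quispe's interest in Ironwood Trust, giving 45% + 19% = 64%.
By parent–child attribution (R2), Ha-eun Quispe is treated as also owning Dmitri Quispe's interest in Vantage Realty LP, giving 45% + 48% = 93%.
Chain via Ironwood Trust → Fairlane Mining NL (R1): 64% × 86% × 34% = 18.7136% of Clearview Shipping BV.
Chain via Vantage Realty LP → Copperline Logistics SA (R1): 93% × 18% × 31% = 5.1894% of Clearview Shipping BV.
Aggregating (R3): 18.7136% + 5.1894% = 23.903%.
23.903% falls short of the 80% threshold by 56.097 percentage points.

56.097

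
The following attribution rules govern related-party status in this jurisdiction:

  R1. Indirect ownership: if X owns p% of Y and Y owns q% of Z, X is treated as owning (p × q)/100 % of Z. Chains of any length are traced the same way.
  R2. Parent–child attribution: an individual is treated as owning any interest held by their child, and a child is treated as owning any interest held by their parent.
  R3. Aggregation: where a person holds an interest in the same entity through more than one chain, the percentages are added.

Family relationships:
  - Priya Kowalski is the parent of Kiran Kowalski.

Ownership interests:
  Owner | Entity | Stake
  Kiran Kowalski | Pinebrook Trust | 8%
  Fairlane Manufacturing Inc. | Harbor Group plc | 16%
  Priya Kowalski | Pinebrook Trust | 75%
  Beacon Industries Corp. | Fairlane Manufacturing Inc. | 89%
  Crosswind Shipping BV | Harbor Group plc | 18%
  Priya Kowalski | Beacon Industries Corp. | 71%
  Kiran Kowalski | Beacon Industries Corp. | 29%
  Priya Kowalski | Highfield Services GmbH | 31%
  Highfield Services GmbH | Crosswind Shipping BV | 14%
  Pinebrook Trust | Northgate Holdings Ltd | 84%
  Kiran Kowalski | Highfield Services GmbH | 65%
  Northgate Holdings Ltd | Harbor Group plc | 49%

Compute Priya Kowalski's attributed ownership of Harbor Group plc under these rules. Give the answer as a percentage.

50.822%

By parent–child attribution (R2), Priya Kowalski is treated as also owning Kiran Kowalski's interest in Highfield Services GmbH, giving 31% + 65% = 96%.
By parent–child attribution (R2), Priya Kowalski is treated as also owning Kiran Kowalski's interest in Pinebrook Trust, giving 75% + 8% = 83%.
By parent–child attribution (R2), Priya Kowalski is treated as also owning Kiran Kowalski's interest in Beacon Industries Corp, giving 71% + 29% = 100%.
Chain via Highfield Services GmbH → Crosswind Shipping BV (R1): 96% × 14% × 18% = 2.4192% of Harbor Group plc.
Chain via Pinebrook Trust → Northgate Holdings Ltd (R1): 83% × 84% × 49% = 34.1628% of Harbor Group plc.
Chain via Beacon Industries Corp. → Fairlane Manufacturing Inc. (R1): 100% × 89% × 16% = 14.24% of Harbor Group plc.
Aggregating (R3): 2.4192% + 34.1628% + 14.24% = 50.822%.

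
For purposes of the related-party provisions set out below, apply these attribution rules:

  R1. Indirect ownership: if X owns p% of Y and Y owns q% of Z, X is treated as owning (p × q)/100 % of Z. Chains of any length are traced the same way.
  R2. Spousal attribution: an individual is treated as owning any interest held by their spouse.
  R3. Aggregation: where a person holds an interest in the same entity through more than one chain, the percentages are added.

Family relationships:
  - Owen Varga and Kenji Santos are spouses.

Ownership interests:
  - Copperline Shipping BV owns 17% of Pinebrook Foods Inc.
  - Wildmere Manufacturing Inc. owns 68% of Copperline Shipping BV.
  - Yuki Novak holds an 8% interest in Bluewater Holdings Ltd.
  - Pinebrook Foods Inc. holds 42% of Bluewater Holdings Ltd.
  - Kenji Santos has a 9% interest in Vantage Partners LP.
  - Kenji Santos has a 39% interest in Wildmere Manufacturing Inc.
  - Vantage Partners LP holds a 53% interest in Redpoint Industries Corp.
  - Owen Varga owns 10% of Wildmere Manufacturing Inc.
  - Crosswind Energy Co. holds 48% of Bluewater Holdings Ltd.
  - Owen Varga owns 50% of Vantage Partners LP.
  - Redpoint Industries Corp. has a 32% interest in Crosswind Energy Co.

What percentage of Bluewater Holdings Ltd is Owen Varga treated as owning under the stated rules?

By spousal attribution (R2), Owen Varga is treated as also owning Kenji Santos's interest in Vantage Partners LP, giving 50% + 9% = 59%.
By spousal attribution (R2), Owen Varga is treated as also owning Kenji Santos's interest in Wildmere Manufacturing Inc, giving 10% + 39% = 49%.
Chain via Vantage Partners LP → Redpoint Industries Corp. → Crosswind Energy Co. (R1): 59% × 53% × 32% × 48% = 4.803072% of Bluewater Holdings Ltd.
Chain via Wildmere Manufacturing Inc. → Copperline Shipping BV → Pinebrook Foods Inc. (R1): 49% × 68% × 17% × 42% = 2.379048% of Bluewater Holdings Ltd.
Aggregating (R3): 4.803072% + 2.379048% = 7.18212%.

7.18212%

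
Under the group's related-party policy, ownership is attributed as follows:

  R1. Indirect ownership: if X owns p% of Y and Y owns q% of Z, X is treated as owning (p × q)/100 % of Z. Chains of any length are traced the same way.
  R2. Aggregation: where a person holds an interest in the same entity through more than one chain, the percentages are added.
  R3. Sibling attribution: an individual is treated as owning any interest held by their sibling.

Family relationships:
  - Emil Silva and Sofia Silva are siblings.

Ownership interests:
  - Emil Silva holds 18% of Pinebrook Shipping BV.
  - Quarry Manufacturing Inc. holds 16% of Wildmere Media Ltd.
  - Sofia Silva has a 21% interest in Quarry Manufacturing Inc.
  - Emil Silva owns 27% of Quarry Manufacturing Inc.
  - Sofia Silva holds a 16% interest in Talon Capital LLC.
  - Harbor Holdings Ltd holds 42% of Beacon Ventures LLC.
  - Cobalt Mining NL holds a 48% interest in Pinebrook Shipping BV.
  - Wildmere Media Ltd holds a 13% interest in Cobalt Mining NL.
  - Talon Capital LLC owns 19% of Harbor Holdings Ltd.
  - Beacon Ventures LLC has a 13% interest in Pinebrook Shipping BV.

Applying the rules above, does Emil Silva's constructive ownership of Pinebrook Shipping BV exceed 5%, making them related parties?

By sibling attribution (R3), Emil Silva is treated as also owning Sofia Silva's interest in Quarry Manufacturing Inc, giving 27% + 21% = 48%.
By sibling attribution (R3), Emil Silva is treated as owning Sofia Silva's 16% interest in Talon Capital LLC.
Chain via Quarry Manufacturing Inc. → Wildmere Media Ltd → Cobalt Mining NL (R1): 48% × 16% × 13% × 48% = 0.479232% of Pinebrook Shipping BV.
Direct interest in Pinebrook Shipping BV: 18%.
Chain via Talon Capital LLC → Harbor Holdings Ltd → Beacon Ventures LLC (R1): 16% × 19% × 42% × 13% = 0.165984% of Pinebrook Shipping BV.
Aggregating (R2): 0.479232% + 18% + 0.165984% = 18.645216%.
18.645216% exceeds the 5% threshold, so Emil is a related party to Pinebrook Shipping BV.

Yes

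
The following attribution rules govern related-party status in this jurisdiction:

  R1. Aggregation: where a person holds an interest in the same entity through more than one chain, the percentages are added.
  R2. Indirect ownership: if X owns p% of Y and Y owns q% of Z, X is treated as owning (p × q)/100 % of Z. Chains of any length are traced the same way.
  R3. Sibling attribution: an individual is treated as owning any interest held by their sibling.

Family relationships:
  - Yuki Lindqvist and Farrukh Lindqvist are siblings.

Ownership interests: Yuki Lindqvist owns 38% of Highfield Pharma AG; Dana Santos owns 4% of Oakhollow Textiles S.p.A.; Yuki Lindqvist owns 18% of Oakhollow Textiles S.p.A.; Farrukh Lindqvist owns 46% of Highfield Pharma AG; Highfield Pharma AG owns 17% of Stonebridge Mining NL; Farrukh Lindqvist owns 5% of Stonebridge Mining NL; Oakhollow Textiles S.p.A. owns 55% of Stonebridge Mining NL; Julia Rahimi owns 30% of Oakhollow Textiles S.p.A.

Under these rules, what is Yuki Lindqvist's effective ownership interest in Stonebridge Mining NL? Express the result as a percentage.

By sibling attribution (R3), Yuki Lindqvist is treated as also owning Farrukh Lindqvist's interest in Highfield Pharma AG, giving 38% + 46% = 84%.
By sibling attribution (R3), Yuki Lindqvist is treated as owning Farrukh Lindqvist's 5% interest in Stonebridge Mining NL.
Chain via Highfield Pharma AG (R2): 84% × 17% = 14.28% of Stonebridge Mining NL.
Chain via Oakhollow Textiles S.p.A. (R2): 18% × 55% = 9.9% of Stonebridge Mining NL.
Direct interest in Stonebridge Mining NL: 5%.
Aggregating (R1): 14.28% + 9.9% + 5% = 29.18%.

29.18%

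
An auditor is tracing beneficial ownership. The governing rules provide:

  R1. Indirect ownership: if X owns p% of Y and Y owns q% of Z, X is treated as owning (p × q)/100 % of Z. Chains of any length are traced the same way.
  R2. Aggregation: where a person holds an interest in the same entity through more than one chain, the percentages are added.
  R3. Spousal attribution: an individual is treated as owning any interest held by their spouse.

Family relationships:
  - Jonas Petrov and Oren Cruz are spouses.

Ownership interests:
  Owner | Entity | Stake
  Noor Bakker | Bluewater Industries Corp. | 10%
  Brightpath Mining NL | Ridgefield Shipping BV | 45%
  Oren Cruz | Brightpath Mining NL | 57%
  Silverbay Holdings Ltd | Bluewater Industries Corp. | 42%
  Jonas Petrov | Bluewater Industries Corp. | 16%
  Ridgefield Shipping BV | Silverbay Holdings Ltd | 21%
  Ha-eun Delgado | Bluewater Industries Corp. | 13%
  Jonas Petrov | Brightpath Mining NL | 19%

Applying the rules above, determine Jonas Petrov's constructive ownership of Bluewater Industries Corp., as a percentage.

By spousal attribution (R3), Jonas Petrov is treated as also owning Oren Cruz's interest in Brightpath Mining NL, giving 19% + 57% = 76%.
Chain via Brightpath Mining NL → Ridgefield Shipping BV → Silverbay Holdings Ltd (R1): 76% × 45% × 21% × 42% = 3.01644% of Bluewater Industries Corp.
Direct interest in Bluewater Industries Corp: 16%.
Aggregating (R2): 3.01644% + 16% = 19.01644%.

19.01644%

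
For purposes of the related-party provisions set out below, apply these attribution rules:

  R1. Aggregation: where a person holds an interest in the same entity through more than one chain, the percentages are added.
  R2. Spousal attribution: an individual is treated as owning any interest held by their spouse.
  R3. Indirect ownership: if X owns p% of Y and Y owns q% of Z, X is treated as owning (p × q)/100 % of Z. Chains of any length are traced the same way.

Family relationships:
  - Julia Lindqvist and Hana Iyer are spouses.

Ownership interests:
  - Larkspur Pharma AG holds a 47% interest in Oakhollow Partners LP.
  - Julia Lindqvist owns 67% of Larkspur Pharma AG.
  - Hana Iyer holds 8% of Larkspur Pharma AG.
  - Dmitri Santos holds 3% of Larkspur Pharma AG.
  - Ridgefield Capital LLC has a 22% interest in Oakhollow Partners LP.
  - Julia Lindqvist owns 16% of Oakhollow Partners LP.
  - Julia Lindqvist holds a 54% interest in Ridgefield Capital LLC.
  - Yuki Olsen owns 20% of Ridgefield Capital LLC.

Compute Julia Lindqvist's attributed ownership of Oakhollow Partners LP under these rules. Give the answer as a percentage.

By spousal attribution (R2), Julia Lindqvist is treated as also owning Hana Iyer's interest in Larkspur Pharma AG, giving 67% + 8% = 75%.
Chain via Ridgefield Capital LLC (R3): 54% × 22% = 11.88% of Oakhollow Partners LP.
Chain via Larkspur Pharma AG (R3): 75% × 47% = 35.25% of Oakhollow Partners LP.
Direct interest in Oakhollow Partners LP: 16%.
Aggregating (R1): 11.88% + 35.25% + 16% = 63.13%.

63.13%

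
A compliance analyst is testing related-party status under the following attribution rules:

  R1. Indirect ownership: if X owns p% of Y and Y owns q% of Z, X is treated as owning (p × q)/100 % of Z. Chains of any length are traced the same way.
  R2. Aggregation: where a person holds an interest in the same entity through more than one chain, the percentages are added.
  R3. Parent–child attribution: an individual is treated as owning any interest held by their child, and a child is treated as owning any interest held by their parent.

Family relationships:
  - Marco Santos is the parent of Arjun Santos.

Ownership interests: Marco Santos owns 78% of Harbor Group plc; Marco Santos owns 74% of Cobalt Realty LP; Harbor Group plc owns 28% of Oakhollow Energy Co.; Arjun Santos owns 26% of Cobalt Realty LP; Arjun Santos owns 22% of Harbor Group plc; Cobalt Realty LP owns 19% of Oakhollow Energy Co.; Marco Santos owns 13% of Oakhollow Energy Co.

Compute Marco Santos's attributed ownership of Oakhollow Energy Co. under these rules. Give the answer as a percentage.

By parent–child attribution (R3), Marco Santos is treated as also owning Arjun Santos's interest in Harbor Group plc, giving 78% + 22% = 100%.
By parent–child attribution (R3), Marco Santos is treated as also owning Arjun Santos's interest in Cobalt Realty LP, giving 74% + 26% = 100%.
Chain via Harbor Group plc (R1): 100% × 28% = 28% of Oakhollow Energy Co.
Chain via Cobalt Realty LP (R1): 100% × 19% = 19% of Oakhollow Energy Co.
Direct interest in Oakhollow Energy Co: 13%.
Aggregating (R2): 28% + 19% + 13% = 60%.

60%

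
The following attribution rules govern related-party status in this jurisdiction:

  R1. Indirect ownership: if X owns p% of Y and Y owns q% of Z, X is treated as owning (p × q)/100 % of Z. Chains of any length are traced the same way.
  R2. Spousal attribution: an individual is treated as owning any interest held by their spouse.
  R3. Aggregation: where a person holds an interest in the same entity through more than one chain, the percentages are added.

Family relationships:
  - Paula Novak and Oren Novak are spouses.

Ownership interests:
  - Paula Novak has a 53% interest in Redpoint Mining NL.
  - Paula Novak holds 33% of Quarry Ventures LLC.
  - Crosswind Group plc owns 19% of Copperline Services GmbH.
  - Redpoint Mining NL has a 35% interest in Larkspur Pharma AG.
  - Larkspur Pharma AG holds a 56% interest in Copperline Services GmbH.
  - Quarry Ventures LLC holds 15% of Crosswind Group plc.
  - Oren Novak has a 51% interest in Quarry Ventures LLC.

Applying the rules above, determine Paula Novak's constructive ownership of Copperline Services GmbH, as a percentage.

12.782%

By spousal attribution (R2), Paula Novak is treated as also owning Oren Novak's interest in Quarry Ventures LLC, giving 33% + 51% = 84%.
Chain via Quarry Ventures LLC → Crosswind Group plc (R1): 84% × 15% × 19% = 2.394% of Copperline Services GmbH.
Chain via Redpoint Mining NL → Larkspur Pharma AG (R1): 53% × 35% × 56% = 10.388% of Copperline Services GmbH.
Aggregating (R3): 2.394% + 10.388% = 12.782%.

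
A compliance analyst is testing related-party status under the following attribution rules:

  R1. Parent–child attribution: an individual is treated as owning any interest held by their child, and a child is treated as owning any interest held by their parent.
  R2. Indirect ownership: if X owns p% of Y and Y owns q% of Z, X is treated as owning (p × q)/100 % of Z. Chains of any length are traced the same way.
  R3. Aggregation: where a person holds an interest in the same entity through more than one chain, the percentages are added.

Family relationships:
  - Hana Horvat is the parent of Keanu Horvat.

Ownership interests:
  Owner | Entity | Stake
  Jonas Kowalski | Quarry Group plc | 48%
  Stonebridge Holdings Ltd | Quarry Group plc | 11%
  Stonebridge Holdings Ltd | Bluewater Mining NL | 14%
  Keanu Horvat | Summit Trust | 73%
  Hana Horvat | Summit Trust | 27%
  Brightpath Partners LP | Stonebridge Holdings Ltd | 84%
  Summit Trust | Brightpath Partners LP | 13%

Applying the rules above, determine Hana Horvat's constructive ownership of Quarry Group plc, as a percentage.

By parent–child attribution (R1), Hana Horvat is treated as also owning Keanu Horvat's interest in Summit Trust, giving 27% + 73% = 100%.
Chain via Summit Trust → Brightpath Partners LP → Stonebridge Holdings Ltd (R2): 100% × 13% × 84% × 11% = 1.2012% of Quarry Group plc.

1.2012%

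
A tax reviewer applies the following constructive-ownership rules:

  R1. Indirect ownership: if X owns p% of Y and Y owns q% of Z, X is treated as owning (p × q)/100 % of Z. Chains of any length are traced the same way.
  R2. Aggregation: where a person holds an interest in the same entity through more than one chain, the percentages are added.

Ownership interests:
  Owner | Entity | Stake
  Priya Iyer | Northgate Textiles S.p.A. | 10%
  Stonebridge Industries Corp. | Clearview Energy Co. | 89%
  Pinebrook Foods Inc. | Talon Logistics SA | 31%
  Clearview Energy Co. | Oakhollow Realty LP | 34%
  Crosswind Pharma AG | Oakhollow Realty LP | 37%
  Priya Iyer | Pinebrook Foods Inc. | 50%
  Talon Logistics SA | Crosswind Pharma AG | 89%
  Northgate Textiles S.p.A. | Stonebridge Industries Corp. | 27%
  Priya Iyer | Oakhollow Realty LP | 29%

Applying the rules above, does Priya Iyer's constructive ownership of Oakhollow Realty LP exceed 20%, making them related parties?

Yes

Chain via Pinebrook Foods Inc. → Talon Logistics SA → Crosswind Pharma AG (R1): 50% × 31% × 89% × 37% = 5.10415% of Oakhollow Realty LP.
Chain via Northgate Textiles S.p.A. → Stonebridge Industries Corp. → Clearview Energy Co. (R1): 10% × 27% × 89% × 34% = 0.81702% of Oakhollow Realty LP.
Direct interest in Oakhollow Realty LP: 29%.
Aggregating (R2): 5.10415% + 0.81702% + 29% = 34.92117%.
34.92117% exceeds the 20% threshold, so Priya is a related party to Oakhollow Realty LP.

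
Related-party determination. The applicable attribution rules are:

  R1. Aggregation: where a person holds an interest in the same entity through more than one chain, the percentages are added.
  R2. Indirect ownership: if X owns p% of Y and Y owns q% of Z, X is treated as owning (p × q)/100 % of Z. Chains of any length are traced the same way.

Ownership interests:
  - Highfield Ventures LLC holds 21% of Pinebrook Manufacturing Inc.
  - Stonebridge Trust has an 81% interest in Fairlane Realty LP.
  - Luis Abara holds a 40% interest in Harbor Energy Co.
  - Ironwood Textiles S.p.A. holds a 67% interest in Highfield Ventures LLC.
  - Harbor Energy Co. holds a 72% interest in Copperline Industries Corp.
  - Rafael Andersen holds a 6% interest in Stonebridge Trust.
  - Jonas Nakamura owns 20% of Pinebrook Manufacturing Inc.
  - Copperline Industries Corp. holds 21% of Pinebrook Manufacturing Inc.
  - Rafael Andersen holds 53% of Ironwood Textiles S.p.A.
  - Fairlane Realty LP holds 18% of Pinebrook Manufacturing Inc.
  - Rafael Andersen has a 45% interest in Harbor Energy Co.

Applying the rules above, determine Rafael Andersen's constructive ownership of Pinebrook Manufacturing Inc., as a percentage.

15.1359%

Chain via Harbor Energy Co. → Copperline Industries Corp. (R2): 45% × 72% × 21% = 6.804% of Pinebrook Manufacturing Inc.
Chain via Stonebridge Trust → Fairlane Realty LP (R2): 6% × 81% × 18% = 0.8748% of Pinebrook Manufacturing Inc.
Chain via Ironwood Textiles S.p.A. → Highfield Ventures LLC (R2): 53% × 67% × 21% = 7.4571% of Pinebrook Manufacturing Inc.
Aggregating (R1): 6.804% + 0.8748% + 7.4571% = 15.1359%.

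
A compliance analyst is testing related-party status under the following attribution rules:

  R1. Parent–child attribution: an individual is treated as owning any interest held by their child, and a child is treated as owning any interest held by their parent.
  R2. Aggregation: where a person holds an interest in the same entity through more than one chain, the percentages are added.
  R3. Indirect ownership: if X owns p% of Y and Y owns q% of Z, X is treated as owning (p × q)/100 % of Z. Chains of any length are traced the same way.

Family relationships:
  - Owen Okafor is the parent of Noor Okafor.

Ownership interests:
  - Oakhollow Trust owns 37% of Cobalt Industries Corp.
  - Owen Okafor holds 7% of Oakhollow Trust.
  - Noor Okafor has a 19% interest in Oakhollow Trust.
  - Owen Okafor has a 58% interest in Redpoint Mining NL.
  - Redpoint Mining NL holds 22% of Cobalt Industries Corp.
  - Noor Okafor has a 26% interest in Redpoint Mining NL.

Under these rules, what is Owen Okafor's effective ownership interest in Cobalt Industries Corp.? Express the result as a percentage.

28.1%

By parent–child attribution (R1), Owen Okafor is treated as also owning Noor Okafor's interest in Oakhollow Trust, giving 7% + 19% = 26%.
By parent–child attribution (R1), Owen Okafor is treated as also owning Noor Okafor's interest in Redpoint Mining NL, giving 58% + 26% = 84%.
Chain via Oakhollow Trust (R3): 26% × 37% = 9.62% of Cobalt Industries Corp.
Chain via Redpoint Mining NL (R3): 84% × 22% = 18.48% of Cobalt Industries Corp.
Aggregating (R2): 9.62% + 18.48% = 28.1%.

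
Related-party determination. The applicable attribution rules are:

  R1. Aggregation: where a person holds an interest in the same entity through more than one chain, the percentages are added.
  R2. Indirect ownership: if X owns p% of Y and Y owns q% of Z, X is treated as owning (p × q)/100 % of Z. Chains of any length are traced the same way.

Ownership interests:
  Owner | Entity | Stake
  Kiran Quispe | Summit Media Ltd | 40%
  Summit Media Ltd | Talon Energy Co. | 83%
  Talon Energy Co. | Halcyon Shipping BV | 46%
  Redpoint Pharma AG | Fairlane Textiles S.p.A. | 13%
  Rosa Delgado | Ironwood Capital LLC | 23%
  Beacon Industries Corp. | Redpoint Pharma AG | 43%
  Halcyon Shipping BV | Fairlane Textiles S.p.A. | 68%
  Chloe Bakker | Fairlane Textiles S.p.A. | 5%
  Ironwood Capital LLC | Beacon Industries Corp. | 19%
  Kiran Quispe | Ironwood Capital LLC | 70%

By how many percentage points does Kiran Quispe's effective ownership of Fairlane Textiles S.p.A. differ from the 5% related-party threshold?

Chain via Ironwood Capital LLC → Beacon Industries Corp. → Redpoint Pharma AG (R2): 70% × 19% × 43% × 13% = 0.74347% of Fairlane Textiles S.p.A.
Chain via Summit Media Ltd → Talon Energy Co. → Halcyon Shipping BV (R2): 40% × 83% × 46% × 68% = 10.38496% of Fairlane Textiles S.p.A.
Aggregating (R1): 0.74347% + 10.38496% = 11.12843%.
11.12843% exceeds the 5% threshold by 6.12843 percentage points.

6.12843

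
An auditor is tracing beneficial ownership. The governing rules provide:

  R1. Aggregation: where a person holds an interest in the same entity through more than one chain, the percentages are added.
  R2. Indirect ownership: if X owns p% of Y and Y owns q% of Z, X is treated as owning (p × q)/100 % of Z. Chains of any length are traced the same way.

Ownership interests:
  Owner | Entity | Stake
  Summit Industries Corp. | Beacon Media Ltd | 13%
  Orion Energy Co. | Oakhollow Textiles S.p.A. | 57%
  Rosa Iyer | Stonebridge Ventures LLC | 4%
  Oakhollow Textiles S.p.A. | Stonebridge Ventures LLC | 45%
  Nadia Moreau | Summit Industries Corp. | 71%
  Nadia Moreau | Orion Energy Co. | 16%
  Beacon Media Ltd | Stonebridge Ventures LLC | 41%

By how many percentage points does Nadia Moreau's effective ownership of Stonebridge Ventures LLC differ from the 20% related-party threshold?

12.1117

Chain via Summit Industries Corp. → Beacon Media Ltd (R2): 71% × 13% × 41% = 3.7843% of Stonebridge Ventures LLC.
Chain via Orion Energy Co. → Oakhollow Textiles S.p.A. (R2): 16% × 57% × 45% = 4.104% of Stonebridge Ventures LLC.
Aggregating (R1): 3.7843% + 4.104% = 7.8883%.
7.8883% falls short of the 20% threshold by 12.1117 percentage points.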